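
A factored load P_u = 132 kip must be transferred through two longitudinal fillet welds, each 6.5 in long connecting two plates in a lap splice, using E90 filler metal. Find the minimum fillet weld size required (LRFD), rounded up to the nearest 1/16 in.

w = 3/8 in

E90XX → F_EXX = 90 ksi.
Total weld length L = 13 in.
Required throat t_e = P_u / (φ × 0.6 F_EXX × L) = 132 / (0.75 × 0.6 × 90 × 13) = 0.2507 in.
Required leg w = t_e / 0.707 = 0.3546 in → use 3/8 in.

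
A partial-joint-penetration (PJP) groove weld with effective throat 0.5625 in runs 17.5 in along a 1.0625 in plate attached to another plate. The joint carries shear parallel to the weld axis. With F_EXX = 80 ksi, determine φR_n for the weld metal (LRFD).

Effective throat (given) t_e = 0.5625 in.
A_we = 0.5625 × 17.5 = 9.844 in².
F_nw = 0.6 F_EXX = 48 ksi.
φR_n = 0.75 × 48 × 9.844 = 354.4 kips.

φR_n ≈ 354 kips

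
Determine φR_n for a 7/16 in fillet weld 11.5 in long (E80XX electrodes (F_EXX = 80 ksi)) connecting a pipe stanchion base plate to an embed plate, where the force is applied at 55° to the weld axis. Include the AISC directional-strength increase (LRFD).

φR_n ≈ 176 kips

t_e = 0.707 × 0.4375 = 0.3093 in; A_we = 0.3093 × 11.5 = 3.557 in².
Directional factor: 1.0 + 0.5 sin^1.5(55°) = 1.371.
F_nw = 0.6 × 80 × 1.371 = 65.79 ksi.
φR_n = 0.75 × 65.79 × 3.557 = 175.5 kips.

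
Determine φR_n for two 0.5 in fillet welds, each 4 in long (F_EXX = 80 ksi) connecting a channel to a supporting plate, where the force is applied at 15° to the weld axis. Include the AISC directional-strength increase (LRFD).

t_e = 0.707 × 0.5 = 0.3535 in; A_we = 0.3535 × 8 = 2.828 in².
Directional factor: 1.0 + 0.5 sin^1.5(15°) = 1.066.
F_nw = 0.6 × 80 × 1.066 = 51.16 ksi.
φR_n = 0.75 × 51.16 × 2.828 = 108.5 kip.

φR_n ≈ 109 kip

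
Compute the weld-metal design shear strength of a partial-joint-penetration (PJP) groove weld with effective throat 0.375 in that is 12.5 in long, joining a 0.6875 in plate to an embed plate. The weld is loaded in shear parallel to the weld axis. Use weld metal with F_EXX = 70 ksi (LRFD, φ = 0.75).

Effective throat (given) t_e = 0.375 in.
A_we = 0.375 × 12.5 = 4.688 in².
F_nw = 0.6 F_EXX = 42 ksi.
φR_n = 0.75 × 42 × 4.688 = 147.7 kip.

φR_n ≈ 148 kip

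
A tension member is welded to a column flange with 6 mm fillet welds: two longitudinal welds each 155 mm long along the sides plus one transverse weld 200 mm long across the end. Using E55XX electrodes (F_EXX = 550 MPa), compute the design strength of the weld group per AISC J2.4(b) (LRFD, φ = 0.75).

t_e = 0.707 × 6 = 4.242 mm.
R_nwl = 0.6 × 550 × 4.242 × 310 × 10⁻³ = 434 kN (longitudinal, 2 welds).
R_nwt = 0.6 × 550 × 4.242 × 200 × 10⁻³ = 280 kN (transverse, base value).
(i) R_nwl + R_nwt = 713.9 kN; (ii) 0.85 R_nwl + 1.5 R_nwt = 788.8 kN.
R_n = max = 788.8 kN [governs: (ii)]; φR_n = 591.6 kN.

φR_n ≈ 592 kN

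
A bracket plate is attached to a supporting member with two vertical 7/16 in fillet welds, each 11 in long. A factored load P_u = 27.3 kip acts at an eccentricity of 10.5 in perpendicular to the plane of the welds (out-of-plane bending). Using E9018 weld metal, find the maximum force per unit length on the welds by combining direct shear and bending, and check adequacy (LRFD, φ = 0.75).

f_max ≈ 7.21 kip/in; adequate

E90XX → F_EXX = 90 ksi.
L_w = 2 × 11 = 22 in; section modulus (unit throat) S = 2 × L²/6 = 40.33 in².
Direct shear f_v = P/L_w = 27.3/22 = 1.241 kip/in.
Moment M = P × e = 27.3 × 10.5 = 286.65 kip·in; bending f_b = M/S = 7.107 kip/in.
f_max = √(f_v² + f_b²) = √(1.241² + 7.107²) = 7.215 kip/in.
φr_n = 0.75 × 0.6 × 90 × (0.707 × 0.4375) = 12.53 kip/in → adequate.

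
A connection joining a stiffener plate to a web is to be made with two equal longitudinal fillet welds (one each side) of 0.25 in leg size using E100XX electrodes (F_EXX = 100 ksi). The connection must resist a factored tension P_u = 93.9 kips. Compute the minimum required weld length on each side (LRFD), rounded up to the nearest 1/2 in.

Throat t_e = 0.707 × 0.25 = 0.1767 in.
φr_n = 0.75 × 0.6 × 100 × 0.1767 = 7.954 kips/in.
L_req = P_u / φr_n = 93.9 / 7.954 = 11.81 in total.
Per side: 11.81 / 2 = 5.903 in.
Round up → use L = 6 in on each side.

L = 6 in on each side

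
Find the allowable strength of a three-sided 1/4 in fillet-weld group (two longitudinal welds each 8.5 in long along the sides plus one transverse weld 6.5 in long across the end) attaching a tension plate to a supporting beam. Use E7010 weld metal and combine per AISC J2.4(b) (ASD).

E70XX → F_EXX = 70 ksi.
t_e = 0.707 × 0.25 = 0.1767 in.
R_nwl = 0.6 × 70 × 0.1767 × 17 = 126.2 kip (longitudinal, 2 welds).
R_nwt = 0.6 × 70 × 0.1767 × 6.5 = 48.25 kip (transverse, base value).
(i) R_nwl + R_nwt = 174.5 kip; (ii) 0.85 R_nwl + 1.5 R_nwt = 179.6 kip.
R_n = max = 179.6 kip [governs: (ii)]; R_n/Ω = 89.82 kip.

R_n/Ω ≈ 89.8 kip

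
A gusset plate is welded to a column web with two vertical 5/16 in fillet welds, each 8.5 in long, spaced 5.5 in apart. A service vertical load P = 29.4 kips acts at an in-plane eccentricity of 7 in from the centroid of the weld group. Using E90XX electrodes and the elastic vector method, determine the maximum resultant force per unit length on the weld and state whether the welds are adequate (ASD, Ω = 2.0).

E90XX → F_EXX = 90 ksi.
Total weld length L_w = 17 in. Treat welds as unit-width lines.
Polar moment about centroid: J = 2[d³/12 + d(b/2)²] = 2[8.5³/12 + 8.5×2.75²] = 230.9 in³.
Direct shear f_v = P/L_w = 29.4 / 17 = 1.729 kip/in (vertical).
Torsion M = P·e = 29.4 × 7 = 205.8 kip·in.
Critical point at (x, y) = (2.75, 4.25) from centroid. f_tx = M·y/J = 3.788 kip/in; f_ty = M·x/J = 2.451 kip/in.
Resultant f_max = √[f_tx² + (f_v + f_ty)²] = √[3.788² + (1.729 + 2.451)²] = 5.641 kip/in.
Capacity per unit length: r_n/Ω = (1/2.0) × 0.6 × 90 × (0.707 × 0.3125) = 5.965 kip/in.
5.641 ≤ 5.965 → adequate.

f_max ≈ 5.64 kip/in; adequate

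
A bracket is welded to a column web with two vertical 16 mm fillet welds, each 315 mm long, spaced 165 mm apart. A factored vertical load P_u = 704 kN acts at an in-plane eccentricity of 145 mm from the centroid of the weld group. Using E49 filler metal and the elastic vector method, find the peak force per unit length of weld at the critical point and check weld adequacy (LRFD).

E49XX → F_EXX = 490 MPa.
Total weld length L_w = 630 mm. Treat welds as unit-width lines.
Polar moment about centroid: J = 2[d³/12 + d(b/2)²] = 2[315³/12 + 315×82.5²] = 9497000 mm³.
Direct shear f_v = P/L_w = 704×10³ / 630 = 1117 N/mm (vertical).
Torsion M = P·e = 704×10³ × 145 = 102080000 N·mm.
Critical point at (x, y) = (82.5, 157.5) from centroid. f_tx = M·y/J = 1693 N/mm; f_ty = M·x/J = 886.7 N/mm.
Resultant f_max = √[f_tx² + (f_v + f_ty)²] = √[1693² + (1117 + 886.7)²] = 2623 N/mm.
Capacity per unit length: φr_n = 0.75 × 0.6 × 490 × (0.707 × 16) = 2494 N/mm.
2623 > 2494 → NOT adequate.

f_max ≈ 2620 N/mm; NOT adequate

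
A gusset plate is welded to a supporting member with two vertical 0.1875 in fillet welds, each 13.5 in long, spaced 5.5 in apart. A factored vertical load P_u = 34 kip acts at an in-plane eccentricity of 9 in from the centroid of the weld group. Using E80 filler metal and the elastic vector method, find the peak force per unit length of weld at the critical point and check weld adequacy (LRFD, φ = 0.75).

E80XX → F_EXX = 80 ksi.
Total weld length L_w = 27 in. Treat welds as unit-width lines.
Polar moment about centroid: J = 2[d³/12 + d(b/2)²] = 2[13.5³/12 + 13.5×2.75²] = 614.2 in³.
Direct shear f_v = P/L_w = 34 / 27 = 1.259 kip/in (vertical).
Torsion M = P·e = 34 × 9 = 306 kip·in.
Critical point at (x, y) = (2.75, 6.75) from centroid. f_tx = M·y/J = 3.363 kip/in; f_ty = M·x/J = 1.37 kip/in.
Resultant f_max = √[f_tx² + (f_v + f_ty)²] = √[3.363² + (1.259 + 1.37)²] = 4.269 kip/in.
Capacity per unit length: φr_n = 0.75 × 0.6 × 80 × (0.707 × 0.1875) = 4.772 kip/in.
4.269 ≤ 4.772 → adequate.

f_max ≈ 4.27 kip/in; adequate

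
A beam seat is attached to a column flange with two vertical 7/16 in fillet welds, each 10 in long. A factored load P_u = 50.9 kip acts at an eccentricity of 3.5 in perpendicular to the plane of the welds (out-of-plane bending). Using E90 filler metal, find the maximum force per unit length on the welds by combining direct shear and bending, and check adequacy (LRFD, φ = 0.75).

f_max ≈ 5.92 kip/in; adequate

E90XX → F_EXX = 90 ksi.
L_w = 2 × 10 = 20 in; section modulus (unit throat) S = 2 × L²/6 = 33.33 in².
Direct shear f_v = P/L_w = 50.9/20 = 2.545 kip/in.
Moment M = P × e = 50.9 × 3.5 = 178.15 kip·in; bending f_b = M/S = 5.345 kip/in.
f_max = √(f_v² + f_b²) = √(2.545² + 5.345²) = 5.92 kip/in.
φr_n = 0.75 × 0.6 × 90 × (0.707 × 0.4375) = 12.53 kip/in → adequate.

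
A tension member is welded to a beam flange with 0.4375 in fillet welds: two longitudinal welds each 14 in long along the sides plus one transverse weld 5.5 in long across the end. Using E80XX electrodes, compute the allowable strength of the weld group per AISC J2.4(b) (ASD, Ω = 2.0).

E80XX → F_EXX = 80 ksi.
t_e = 0.707 × 0.4375 = 0.3093 in.
R_nwl = 0.6 × 80 × 0.3093 × 28 = 415.7 kip (longitudinal, 2 welds).
R_nwt = 0.6 × 80 × 0.3093 × 5.5 = 81.66 kip (transverse, base value).
(i) R_nwl + R_nwt = 497.4 kip; (ii) 0.85 R_nwl + 1.5 R_nwt = 475.8 kip.
R_n = max = 497.4 kip [governs: (i)]; R_n/Ω = 248.7 kip.

R_n/Ω ≈ 249 kip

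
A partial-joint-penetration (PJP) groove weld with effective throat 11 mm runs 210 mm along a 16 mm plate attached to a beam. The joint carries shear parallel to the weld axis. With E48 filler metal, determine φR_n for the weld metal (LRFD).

E48XX → F_EXX = 480 MPa.
Effective throat (given) t_e = 11 mm.
A_we = 11 × 210 = 2310 mm².
F_nw = 0.6 F_EXX = 288 MPa.
φR_n = 0.75 × 288 × 2310 × 10⁻³ = 499 kN.

φR_n ≈ 499 kN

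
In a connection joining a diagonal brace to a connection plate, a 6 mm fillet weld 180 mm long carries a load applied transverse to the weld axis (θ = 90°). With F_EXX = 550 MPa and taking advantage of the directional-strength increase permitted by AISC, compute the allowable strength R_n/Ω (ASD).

t_e = 0.707 × 6 = 4.242 mm; A_we = 4.242 × 180 = 763.6 mm².
Directional factor: 1.0 + 0.5 sin^1.5(90°) = 1.5.
F_nw = 0.6 × 550 × 1.5 = 495 MPa.
R_n/Ω = (495 × 763.6) / 2.0 × 10⁻³ = 189 kN.

R_n/Ω ≈ 189 kN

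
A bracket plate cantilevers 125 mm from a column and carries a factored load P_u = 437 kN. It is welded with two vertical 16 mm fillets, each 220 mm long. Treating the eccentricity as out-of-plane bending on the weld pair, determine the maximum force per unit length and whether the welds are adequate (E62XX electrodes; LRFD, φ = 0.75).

E62XX → F_EXX = 620 MPa.
L_w = 2 × 220 = 440 mm; section modulus (unit throat) S = 2 × L²/6 = 16130 mm².
Direct shear f_v = P/L_w = 437×10³/440 = 993.2 N/mm.
Moment M = P × e = 437×10³ × 125 = 54625000 N·mm; bending f_b = M/S = 3386 N/mm.
f_max = √(f_v² + f_b²) = √(993.2² + 3386²) = 3529 N/mm.
φr_n = 0.75 × 0.6 × 620 × (0.707 × 16) = 3156 N/mm → NOT adequate.

f_max ≈ 3530 N/mm; NOT adequate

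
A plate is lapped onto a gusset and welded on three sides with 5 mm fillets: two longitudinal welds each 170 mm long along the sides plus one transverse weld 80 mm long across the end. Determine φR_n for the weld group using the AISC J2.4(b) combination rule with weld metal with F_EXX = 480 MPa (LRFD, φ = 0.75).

φR_n ≈ 321 kN

t_e = 0.707 × 5 = 3.535 mm.
R_nwl = 0.6 × 480 × 3.535 × 340 × 10⁻³ = 346.1 kN (longitudinal, 2 welds).
R_nwt = 0.6 × 480 × 3.535 × 80 × 10⁻³ = 81.45 kN (transverse, base value).
(i) R_nwl + R_nwt = 427.6 kN; (ii) 0.85 R_nwl + 1.5 R_nwt = 416.4 kN.
R_n = max = 427.6 kN [governs: (i)]; φR_n = 320.7 kN.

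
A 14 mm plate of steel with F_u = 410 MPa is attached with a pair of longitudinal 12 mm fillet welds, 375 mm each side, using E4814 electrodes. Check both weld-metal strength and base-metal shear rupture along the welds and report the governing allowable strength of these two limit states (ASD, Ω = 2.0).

R_n/Ω ≈ 916 kN (weld metal governs)

E48XX → F_EXX = 480 MPa.
t_e = 0.707 × 12 = 8.484 mm; L = 750 mm.
Weld metal: R_n/Ω = (1/2.0) × 0.6 × 480 × 8.484 × 750 × 10⁻³ = 916.3 kN.
Base metal (shear rupture): R_n/Ω = (1/2.0) × 0.6 × 410 × 14 × 750 × 10⁻³ = 1292 kN.
Governing: weld metal.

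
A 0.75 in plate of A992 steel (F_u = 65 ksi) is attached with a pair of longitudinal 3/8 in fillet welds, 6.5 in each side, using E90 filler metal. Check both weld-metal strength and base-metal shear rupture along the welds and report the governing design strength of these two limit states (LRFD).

E90XX → F_EXX = 90 ksi.
t_e = 0.707 × 0.375 = 0.2651 in; L = 13 in.
Weld metal: φR_n = 0.75 × 0.6 × 90 × 0.2651 × 13 = 139.6 kip.
Base metal (shear rupture): φR_n = 0.75 × 0.6 × 65 × 0.75 × 13 = 285.2 kip.
Governing: weld metal.

φR_n ≈ 140 kip (weld metal governs)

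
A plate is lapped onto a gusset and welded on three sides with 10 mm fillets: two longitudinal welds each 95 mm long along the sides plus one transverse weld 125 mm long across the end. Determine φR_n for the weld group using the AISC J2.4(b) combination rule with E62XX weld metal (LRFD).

φR_n ≈ 688 kN

E62XX → F_EXX = 620 MPa.
t_e = 0.707 × 10 = 7.07 mm.
R_nwl = 0.6 × 620 × 7.07 × 190 × 10⁻³ = 499.7 kN (longitudinal, 2 welds).
R_nwt = 0.6 × 620 × 7.07 × 125 × 10⁻³ = 328.8 kN (transverse, base value).
(i) R_nwl + R_nwt = 828.5 kN; (ii) 0.85 R_nwl + 1.5 R_nwt = 917.9 kN.
R_n = max = 917.9 kN [governs: (ii)]; φR_n = 688.4 kN.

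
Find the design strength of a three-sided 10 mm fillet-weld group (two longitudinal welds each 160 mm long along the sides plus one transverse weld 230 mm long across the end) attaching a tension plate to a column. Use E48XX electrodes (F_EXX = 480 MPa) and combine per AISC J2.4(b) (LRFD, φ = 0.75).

φR_n ≈ 942 kN

t_e = 0.707 × 10 = 7.07 mm.
R_nwl = 0.6 × 480 × 7.07 × 320 × 10⁻³ = 651.6 kN (longitudinal, 2 welds).
R_nwt = 0.6 × 480 × 7.07 × 230 × 10⁻³ = 468.3 kN (transverse, base value).
(i) R_nwl + R_nwt = 1120 kN; (ii) 0.85 R_nwl + 1.5 R_nwt = 1256 kN.
R_n = max = 1256 kN [governs: (ii)]; φR_n = 942.2 kN.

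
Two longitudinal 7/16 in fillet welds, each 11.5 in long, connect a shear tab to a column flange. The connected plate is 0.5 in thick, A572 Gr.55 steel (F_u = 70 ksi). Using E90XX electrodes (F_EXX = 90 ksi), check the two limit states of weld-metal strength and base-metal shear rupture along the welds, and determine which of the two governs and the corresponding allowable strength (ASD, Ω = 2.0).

t_e = 0.707 × 0.4375 = 0.3093 in; L = 23 in.
Weld metal: R_n/Ω = (1/2.0) × 0.6 × 90 × 0.3093 × 23 = 192.1 kips.
Base metal (shear rupture): R_n/Ω = (1/2.0) × 0.6 × 70 × 0.5 × 23 = 241.5 kips.
Governing: weld metal.

R_n/Ω ≈ 192 kips (weld metal governs)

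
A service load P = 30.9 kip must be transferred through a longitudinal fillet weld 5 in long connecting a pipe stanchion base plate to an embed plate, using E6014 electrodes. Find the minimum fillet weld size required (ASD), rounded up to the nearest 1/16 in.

E60XX → F_EXX = 60 ksi.
Total weld length L = 5 in.
Required throat t_e = P × Ω / (0.6 F_EXX × L) = 30.9 × 2.0 / (0.6 × 60 × 5) = 0.3433 in.
Required leg w = t_e / 0.707 = 0.4856 in → use 1/2 in.

w = 1/2 in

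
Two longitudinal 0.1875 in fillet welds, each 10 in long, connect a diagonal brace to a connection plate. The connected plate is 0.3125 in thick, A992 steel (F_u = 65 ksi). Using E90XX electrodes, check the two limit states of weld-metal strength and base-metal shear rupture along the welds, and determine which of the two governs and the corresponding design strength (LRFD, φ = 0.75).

φR_n ≈ 107 kip (weld metal governs)

E90XX → F_EXX = 90 ksi.
t_e = 0.707 × 0.1875 = 0.1326 in; L = 20 in.
Weld metal: φR_n = 0.75 × 0.6 × 90 × 0.1326 × 20 = 107.4 kip.
Base metal (shear rupture): φR_n = 0.75 × 0.6 × 65 × 0.3125 × 20 = 182.8 kip.
Governing: weld metal.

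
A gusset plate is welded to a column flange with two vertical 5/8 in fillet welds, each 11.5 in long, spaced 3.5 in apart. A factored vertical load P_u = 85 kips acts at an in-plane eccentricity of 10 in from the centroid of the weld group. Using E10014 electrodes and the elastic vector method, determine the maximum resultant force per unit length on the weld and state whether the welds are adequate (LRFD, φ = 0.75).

E100XX → F_EXX = 100 ksi.
Total weld length L_w = 23 in. Treat welds as unit-width lines.
Polar moment about centroid: J = 2[d³/12 + d(b/2)²] = 2[11.5³/12 + 11.5×1.75²] = 323.9 in³.
Direct shear f_v = P/L_w = 85 / 23 = 3.696 kip/in (vertical).
Torsion M = P·e = 85 × 10 = 850 kip·in.
Critical point at (x, y) = (1.75, 5.75) from centroid. f_tx = M·y/J = 15.09 kip/in; f_ty = M·x/J = 4.592 kip/in.
Resultant f_max = √[f_tx² + (f_v + f_ty)²] = √[15.09² + (3.696 + 4.592)²] = 17.22 kip/in.
Capacity per unit length: φr_n = 0.75 × 0.6 × 100 × (0.707 × 0.625) = 19.88 kip/in.
17.22 ≤ 19.88 → adequate.

f_max ≈ 17.2 kip/in; adequate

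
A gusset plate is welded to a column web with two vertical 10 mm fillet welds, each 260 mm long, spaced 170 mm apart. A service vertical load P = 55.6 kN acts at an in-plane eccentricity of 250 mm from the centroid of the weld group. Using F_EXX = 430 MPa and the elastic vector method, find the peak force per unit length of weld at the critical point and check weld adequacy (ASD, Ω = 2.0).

f_max ≈ 392 N/mm; adequate

Total weld length L_w = 520 mm. Treat welds as unit-width lines.
Polar moment about centroid: J = 2[d³/12 + d(b/2)²] = 2[260³/12 + 260×85²] = 6686000 mm³.
Direct shear f_v = P/L_w = 55.6×10³ / 520 = 106.9 N/mm (vertical).
Torsion M = P·e = 55.6×10³ × 250 = 13900000 N·mm.
Critical point at (x, y) = (85, 130) from centroid. f_tx = M·y/J = 270.3 N/mm; f_ty = M·x/J = 176.7 N/mm.
Resultant f_max = √[f_tx² + (f_v + f_ty)²] = √[270.3² + (106.9 + 176.7)²] = 391.8 N/mm.
Capacity per unit length: r_n/Ω = (1/2.0) × 0.6 × 430 × (0.707 × 10) = 912 N/mm.
391.8 ≤ 912 → adequate.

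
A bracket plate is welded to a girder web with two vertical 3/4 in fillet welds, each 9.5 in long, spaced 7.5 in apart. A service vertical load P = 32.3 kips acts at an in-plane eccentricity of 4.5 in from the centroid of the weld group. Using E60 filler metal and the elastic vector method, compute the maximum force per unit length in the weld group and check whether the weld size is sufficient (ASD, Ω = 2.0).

f_max ≈ 3.47 kip/in; adequate

E60XX → F_EXX = 60 ksi.
Total weld length L_w = 19 in. Treat welds as unit-width lines.
Polar moment about centroid: J = 2[d³/12 + d(b/2)²] = 2[9.5³/12 + 9.5×3.75²] = 410.1 in³.
Direct shear f_v = P/L_w = 32.3 / 19 = 1.7 kip/in (vertical).
Torsion M = P·e = 32.3 × 4.5 = 145.35 kip·in.
Critical point at (x, y) = (3.75, 4.75) from centroid. f_tx = M·y/J = 1.684 kip/in; f_ty = M·x/J = 1.329 kip/in.
Resultant f_max = √[f_tx² + (f_v + f_ty)²] = √[1.684² + (1.7 + 1.329)²] = 3.466 kip/in.
Capacity per unit length: r_n/Ω = (1/2.0) × 0.6 × 60 × (0.707 × 0.75) = 9.544 kip/in.
3.466 ≤ 9.544 → adequate.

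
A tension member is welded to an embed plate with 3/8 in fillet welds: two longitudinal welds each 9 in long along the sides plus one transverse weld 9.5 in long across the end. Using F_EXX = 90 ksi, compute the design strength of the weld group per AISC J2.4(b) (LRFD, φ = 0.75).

t_e = 0.707 × 0.375 = 0.2651 in.
R_nwl = 0.6 × 90 × 0.2651 × 18 = 257.7 kips (longitudinal, 2 welds).
R_nwt = 0.6 × 90 × 0.2651 × 9.5 = 136 kips (transverse, base value).
(i) R_nwl + R_nwt = 393.7 kips; (ii) 0.85 R_nwl + 1.5 R_nwt = 423.1 kips.
R_n = max = 423.1 kips [governs: (ii)]; φR_n = 317.3 kips.

φR_n ≈ 317 kips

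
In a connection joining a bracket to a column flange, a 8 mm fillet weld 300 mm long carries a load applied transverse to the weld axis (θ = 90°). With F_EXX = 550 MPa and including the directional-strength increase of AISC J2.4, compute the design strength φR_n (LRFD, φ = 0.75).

φR_n ≈ 630 kN

t_e = 0.707 × 8 = 5.656 mm; A_we = 5.656 × 300 = 1697 mm².
Directional factor: 1.0 + 0.5 sin^1.5(90°) = 1.5.
F_nw = 0.6 × 550 × 1.5 = 495 MPa.
φR_n = 0.75 × 495 × 1697 × 10⁻³ = 629.9 kN.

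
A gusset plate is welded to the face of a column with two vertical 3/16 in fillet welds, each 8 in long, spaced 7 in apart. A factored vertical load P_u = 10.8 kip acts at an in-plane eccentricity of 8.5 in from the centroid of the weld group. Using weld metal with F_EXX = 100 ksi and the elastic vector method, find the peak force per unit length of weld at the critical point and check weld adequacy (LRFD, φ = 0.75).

Total weld length L_w = 16 in. Treat welds as unit-width lines.
Polar moment about centroid: J = 2[d³/12 + d(b/2)²] = 2[8³/12 + 8×3.5²] = 281.3 in³.
Direct shear f_v = P/L_w = 10.8 / 16 = 0.675 kip/in (vertical).
Torsion M = P·e = 10.8 × 8.5 = 91.8 kip·in.
Critical point at (x, y) = (3.5, 4) from centroid. f_tx = M·y/J = 1.305 kip/in; f_ty = M·x/J = 1.142 kip/in.
Resultant f_max = √[f_tx² + (f_v + f_ty)²] = √[1.305² + (0.675 + 1.142)²] = 2.237 kip/in.
Capacity per unit length: φr_n = 0.75 × 0.6 × 100 × (0.707 × 0.1875) = 5.965 kip/in.
2.237 ≤ 5.965 → adequate.

f_max ≈ 2.24 kip/in; adequate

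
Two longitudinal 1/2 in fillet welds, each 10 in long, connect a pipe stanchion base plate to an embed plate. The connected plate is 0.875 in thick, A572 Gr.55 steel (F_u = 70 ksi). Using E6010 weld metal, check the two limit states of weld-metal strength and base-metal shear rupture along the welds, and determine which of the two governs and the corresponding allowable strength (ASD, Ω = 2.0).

E60XX → F_EXX = 60 ksi.
t_e = 0.707 × 0.5 = 0.3535 in; L = 20 in.
Weld metal: R_n/Ω = (1/2.0) × 0.6 × 60 × 0.3535 × 20 = 127.3 kips.
Base metal (shear rupture): R_n/Ω = (1/2.0) × 0.6 × 70 × 0.875 × 20 = 367.5 kips.
Governing: weld metal.

R_n/Ω ≈ 127 kips (weld metal governs)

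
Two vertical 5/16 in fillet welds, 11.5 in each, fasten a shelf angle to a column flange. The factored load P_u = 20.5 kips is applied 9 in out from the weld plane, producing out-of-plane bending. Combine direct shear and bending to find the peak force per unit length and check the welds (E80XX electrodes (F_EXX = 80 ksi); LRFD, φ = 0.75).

f_max ≈ 4.28 kip/in; adequate

L_w = 2 × 11.5 = 23 in; section modulus (unit throat) S = 2 × L²/6 = 44.08 in².
Direct shear f_v = P/L_w = 20.5/23 = 0.8913 kip/in.
Moment M = P × e = 20.5 × 9 = 184.5 kip·in; bending f_b = M/S = 4.185 kip/in.
f_max = √(f_v² + f_b²) = √(0.8913² + 4.185²) = 4.279 kip/in.
φr_n = 0.75 × 0.6 × 80 × (0.707 × 0.3125) = 7.954 kip/in → adequate.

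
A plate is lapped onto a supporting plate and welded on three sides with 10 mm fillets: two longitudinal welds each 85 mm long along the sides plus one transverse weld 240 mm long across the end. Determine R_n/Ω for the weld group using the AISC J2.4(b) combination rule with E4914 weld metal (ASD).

R_n/Ω ≈ 524 kN

E49XX → F_EXX = 490 MPa.
t_e = 0.707 × 10 = 7.07 mm.
R_nwl = 0.6 × 490 × 7.07 × 170 × 10⁻³ = 353.4 kN (longitudinal, 2 welds).
R_nwt = 0.6 × 490 × 7.07 × 240 × 10⁻³ = 498.9 kN (transverse, base value).
(i) R_nwl + R_nwt = 852.2 kN; (ii) 0.85 R_nwl + 1.5 R_nwt = 1049 kN.
R_n = max = 1049 kN [governs: (ii)]; R_n/Ω = 524.3 kN.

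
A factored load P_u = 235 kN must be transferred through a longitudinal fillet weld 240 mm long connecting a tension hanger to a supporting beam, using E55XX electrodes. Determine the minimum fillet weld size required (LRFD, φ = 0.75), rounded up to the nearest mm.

E55XX → F_EXX = 550 MPa.
Total weld length L = 240 mm.
Required throat t_e = P_u / (φ × 0.6 F_EXX × L) = 235 / (0.75 × 0.6 × 550 × 240 × 10⁻³) = 3.956 mm.
Required leg w = t_e / 0.707 = 5.596 mm → use 6 mm.

w = 6 mm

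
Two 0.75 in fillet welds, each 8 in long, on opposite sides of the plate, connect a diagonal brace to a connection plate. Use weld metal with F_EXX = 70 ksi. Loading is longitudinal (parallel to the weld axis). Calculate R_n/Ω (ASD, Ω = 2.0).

R_n/Ω ≈ 178 kips

Effective throat t_e = 0.707 × 0.75 = 0.5302 in.
Total length L = 16 in; A_we = 0.5302 × 16 = 8.484 in².
F_nw = 0.6 F_EXX = 0.6 × 70 = 42 ksi.
R_n = 42 × 8.484 = 356.3 kips; R_n/Ω = 356.3/2.0 = 178.2 kips.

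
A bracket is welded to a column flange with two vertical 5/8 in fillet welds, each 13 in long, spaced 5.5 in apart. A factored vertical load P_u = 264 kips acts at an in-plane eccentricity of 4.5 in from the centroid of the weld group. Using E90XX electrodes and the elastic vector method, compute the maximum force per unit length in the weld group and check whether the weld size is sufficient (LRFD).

f_max ≈ 21 kip/in; NOT adequate

E90XX → F_EXX = 90 ksi.
Total weld length L_w = 26 in. Treat welds as unit-width lines.
Polar moment about centroid: J = 2[d³/12 + d(b/2)²] = 2[13³/12 + 13×2.75²] = 562.8 in³.
Direct shear f_v = P/L_w = 264 / 26 = 10.15 kip/in (vertical).
Torsion M = P·e = 264 × 4.5 = 1188 kip·in.
Critical point at (x, y) = (2.75, 6.5) from centroid. f_tx = M·y/J = 13.72 kip/in; f_ty = M·x/J = 5.805 kip/in.
Resultant f_max = √[f_tx² + (f_v + f_ty)²] = √[13.72² + (10.15 + 5.805)²] = 21.05 kip/in.
Capacity per unit length: φr_n = 0.75 × 0.6 × 90 × (0.707 × 0.625) = 17.9 kip/in.
21.05 > 17.9 → NOT adequate.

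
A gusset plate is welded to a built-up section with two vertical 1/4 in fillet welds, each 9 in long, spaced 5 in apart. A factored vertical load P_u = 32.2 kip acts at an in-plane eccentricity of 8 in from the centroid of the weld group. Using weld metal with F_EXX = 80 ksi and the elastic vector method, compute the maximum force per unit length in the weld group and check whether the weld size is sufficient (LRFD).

Total weld length L_w = 18 in. Treat welds as unit-width lines.
Polar moment about centroid: J = 2[d³/12 + d(b/2)²] = 2[9³/12 + 9×2.5²] = 234 in³.
Direct shear f_v = P/L_w = 32.2 / 18 = 1.789 kip/in (vertical).
Torsion M = P·e = 32.2 × 8 = 257.6 kip·in.
Critical point at (x, y) = (2.5, 4.5) from centroid. f_tx = M·y/J = 4.954 kip/in; f_ty = M·x/J = 2.752 kip/in.
Resultant f_max = √[f_tx² + (f_v + f_ty)²] = √[4.954² + (1.789 + 2.752)²] = 6.72 kip/in.
Capacity per unit length: φr_n = 0.75 × 0.6 × 80 × (0.707 × 0.25) = 6.363 kip/in.
6.72 > 6.363 → NOT adequate.

f_max ≈ 6.72 kip/in; NOT adequate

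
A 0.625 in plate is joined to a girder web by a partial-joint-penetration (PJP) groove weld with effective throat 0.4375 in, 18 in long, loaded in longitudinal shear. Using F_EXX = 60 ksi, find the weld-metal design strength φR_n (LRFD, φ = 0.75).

Effective throat (given) t_e = 0.4375 in.
A_we = 0.4375 × 18 = 7.875 in².
F_nw = 0.6 F_EXX = 36 ksi.
φR_n = 0.75 × 36 × 7.875 = 212.6 kip.

φR_n ≈ 213 kip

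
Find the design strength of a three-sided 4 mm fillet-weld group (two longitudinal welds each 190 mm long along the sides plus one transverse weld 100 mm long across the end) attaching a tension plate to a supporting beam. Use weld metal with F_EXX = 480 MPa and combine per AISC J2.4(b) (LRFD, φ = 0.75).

t_e = 0.707 × 4 = 2.828 mm.
R_nwl = 0.6 × 480 × 2.828 × 380 × 10⁻³ = 309.5 kN (longitudinal, 2 welds).
R_nwt = 0.6 × 480 × 2.828 × 100 × 10⁻³ = 81.45 kN (transverse, base value).
(i) R_nwl + R_nwt = 390.9 kN; (ii) 0.85 R_nwl + 1.5 R_nwt = 385.2 kN.
R_n = max = 390.9 kN [governs: (i)]; φR_n = 293.2 kN.

φR_n ≈ 293 kN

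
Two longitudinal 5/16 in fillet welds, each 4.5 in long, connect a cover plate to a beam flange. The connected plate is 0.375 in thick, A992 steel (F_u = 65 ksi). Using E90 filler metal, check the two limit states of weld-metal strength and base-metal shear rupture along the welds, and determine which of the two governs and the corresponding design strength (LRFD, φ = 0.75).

φR_n ≈ 80.5 kip (weld metal governs)

E90XX → F_EXX = 90 ksi.
t_e = 0.707 × 0.3125 = 0.2209 in; L = 9 in.
Weld metal: φR_n = 0.75 × 0.6 × 90 × 0.2209 × 9 = 80.53 kip.
Base metal (shear rupture): φR_n = 0.75 × 0.6 × 65 × 0.375 × 9 = 98.72 kip.
Governing: weld metal.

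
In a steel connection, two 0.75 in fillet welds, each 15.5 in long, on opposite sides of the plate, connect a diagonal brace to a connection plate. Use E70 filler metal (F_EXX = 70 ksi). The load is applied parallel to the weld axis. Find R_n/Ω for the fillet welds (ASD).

R_n/Ω ≈ 345 kip

Effective throat t_e = 0.707 × 0.75 = 0.5302 in.
Total length L = 31 in; A_we = 0.5302 × 31 = 16.44 in².
F_nw = 0.6 F_EXX = 0.6 × 70 = 42 ksi.
R_n = 42 × 16.44 = 690.4 kip; R_n/Ω = 690.4/2.0 = 345.2 kip.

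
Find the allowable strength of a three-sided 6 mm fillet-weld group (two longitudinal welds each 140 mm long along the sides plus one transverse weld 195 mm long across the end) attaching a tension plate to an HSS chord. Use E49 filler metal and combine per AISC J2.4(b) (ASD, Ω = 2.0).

E49XX → F_EXX = 490 MPa.
t_e = 0.707 × 6 = 4.242 mm.
R_nwl = 0.6 × 490 × 4.242 × 280 × 10⁻³ = 349.2 kN (longitudinal, 2 welds).
R_nwt = 0.6 × 490 × 4.242 × 195 × 10⁻³ = 243.2 kN (transverse, base value).
(i) R_nwl + R_nwt = 592.4 kN; (ii) 0.85 R_nwl + 1.5 R_nwt = 661.6 kN.
R_n = max = 661.6 kN [governs: (ii)]; R_n/Ω = 330.8 kN.

R_n/Ω ≈ 331 kN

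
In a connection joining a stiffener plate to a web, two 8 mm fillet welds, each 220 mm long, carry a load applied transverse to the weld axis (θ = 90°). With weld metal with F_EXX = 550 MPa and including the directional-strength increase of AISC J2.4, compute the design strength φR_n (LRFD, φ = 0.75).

t_e = 0.707 × 8 = 5.656 mm; A_we = 5.656 × 440 = 2489 mm².
Directional factor: 1.0 + 0.5 sin^1.5(90°) = 1.5.
F_nw = 0.6 × 550 × 1.5 = 495 MPa.
φR_n = 0.75 × 495 × 2489 × 10⁻³ = 923.9 kN.

φR_n ≈ 924 kN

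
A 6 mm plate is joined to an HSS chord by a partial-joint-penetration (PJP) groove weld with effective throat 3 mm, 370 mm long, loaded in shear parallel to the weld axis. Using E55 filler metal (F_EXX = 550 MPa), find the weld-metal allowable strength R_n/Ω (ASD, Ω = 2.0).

Effective throat (given) t_e = 3 mm.
A_we = 3 × 370 = 1110 mm².
F_nw = 0.6 F_EXX = 330 MPa.
R_n/Ω = (330 × 1110) / 2.0 × 10⁻³ = 183.2 kN.

R_n/Ω ≈ 183 kN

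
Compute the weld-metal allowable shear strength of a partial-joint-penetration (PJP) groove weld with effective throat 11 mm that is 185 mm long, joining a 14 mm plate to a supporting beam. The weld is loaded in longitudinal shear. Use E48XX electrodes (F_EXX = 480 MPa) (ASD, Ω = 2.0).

R_n/Ω ≈ 293 kN

Effective throat (given) t_e = 11 mm.
A_we = 11 × 185 = 2035 mm².
F_nw = 0.6 F_EXX = 288 MPa.
R_n/Ω = (288 × 2035) / 2.0 × 10⁻³ = 293 kN.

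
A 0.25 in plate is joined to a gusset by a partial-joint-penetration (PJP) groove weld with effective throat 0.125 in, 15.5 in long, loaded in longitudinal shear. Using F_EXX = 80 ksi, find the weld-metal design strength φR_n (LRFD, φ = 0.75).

Effective throat (given) t_e = 0.125 in.
A_we = 0.125 × 15.5 = 1.938 in².
F_nw = 0.6 F_EXX = 48 ksi.
φR_n = 0.75 × 48 × 1.938 = 69.75 kip.

φR_n ≈ 69.8 kip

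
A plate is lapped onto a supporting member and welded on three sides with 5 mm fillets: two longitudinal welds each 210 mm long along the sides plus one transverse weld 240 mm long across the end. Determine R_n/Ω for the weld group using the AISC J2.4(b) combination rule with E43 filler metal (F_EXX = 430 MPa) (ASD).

t_e = 0.707 × 5 = 3.535 mm.
R_nwl = 0.6 × 430 × 3.535 × 420 × 10⁻³ = 383.1 kN (longitudinal, 2 welds).
R_nwt = 0.6 × 430 × 3.535 × 240 × 10⁻³ = 218.9 kN (transverse, base value).
(i) R_nwl + R_nwt = 601.9 kN; (ii) 0.85 R_nwl + 1.5 R_nwt = 653.9 kN.
R_n = max = 653.9 kN [governs: (ii)]; R_n/Ω = 327 kN.

R_n/Ω ≈ 327 kN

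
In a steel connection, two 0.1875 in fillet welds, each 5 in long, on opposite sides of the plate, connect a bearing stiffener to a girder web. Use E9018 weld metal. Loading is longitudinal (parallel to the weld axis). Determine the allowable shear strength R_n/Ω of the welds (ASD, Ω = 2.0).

R_n/Ω ≈ 35.8 kip

E90XX → F_EXX = 90 ksi.
Effective throat t_e = 0.707 × 0.1875 = 0.1326 in.
Total length L = 10 in; A_we = 0.1326 × 10 = 1.326 in².
F_nw = 0.6 F_EXX = 0.6 × 90 = 54 ksi.
R_n = 54 × 1.326 = 71.58 kip; R_n/Ω = 71.58/2.0 = 35.79 kip.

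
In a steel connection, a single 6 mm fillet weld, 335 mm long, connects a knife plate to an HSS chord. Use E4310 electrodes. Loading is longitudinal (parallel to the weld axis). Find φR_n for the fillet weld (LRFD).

E43XX → F_EXX = 430 MPa.
Effective throat t_e = 0.707 × 6 = 4.242 mm.
Total length L = 335 mm; A_we = 4.242 × 335 = 1421 mm².
F_nw = 0.6 F_EXX = 0.6 × 430 = 258 MPa.
φR_n = 0.75 × 258 × 1421 × 10⁻³ = 275 kN.

φR_n ≈ 275 kN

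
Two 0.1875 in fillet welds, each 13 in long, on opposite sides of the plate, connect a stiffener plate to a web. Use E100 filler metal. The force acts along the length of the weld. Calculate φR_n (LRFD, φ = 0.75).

φR_n ≈ 155 kip

E100XX → F_EXX = 100 ksi.
Effective throat t_e = 0.707 × 0.1875 = 0.1326 in.
Total length L = 26 in; A_we = 0.1326 × 26 = 3.447 in².
F_nw = 0.6 F_EXX = 0.6 × 100 = 60 ksi.
φR_n = 0.75 × 60 × 3.447 = 155.1 kip.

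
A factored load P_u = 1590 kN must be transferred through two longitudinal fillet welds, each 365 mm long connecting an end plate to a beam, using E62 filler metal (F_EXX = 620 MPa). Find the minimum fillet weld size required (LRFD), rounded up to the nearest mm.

w = 12 mm

Total weld length L = 730 mm.
Required throat t_e = P_u / (φ × 0.6 F_EXX × L) = 1590 / (0.75 × 0.6 × 620 × 730 × 10⁻³) = 7.807 mm.
Required leg w = t_e / 0.707 = 11.04 mm → use 12 mm.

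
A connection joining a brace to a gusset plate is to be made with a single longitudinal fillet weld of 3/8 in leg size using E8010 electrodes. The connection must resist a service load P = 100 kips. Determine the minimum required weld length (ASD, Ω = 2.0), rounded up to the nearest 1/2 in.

E80XX → F_EXX = 80 ksi.
Throat t_e = 0.707 × 0.375 = 0.2651 in.
r_n/Ω = (0.6 × 80 × 0.2651) / 2.0 = 6.363 kip/in.
L_req = P / (r_n/Ω) = 100 / 6.363 = 15.72 in total.
Round up → use L = 16 in.

L = 16 in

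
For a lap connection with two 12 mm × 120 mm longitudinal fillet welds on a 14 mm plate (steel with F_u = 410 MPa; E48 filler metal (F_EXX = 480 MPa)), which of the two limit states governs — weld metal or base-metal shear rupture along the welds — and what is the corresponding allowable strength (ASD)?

t_e = 0.707 × 12 = 8.484 mm; L = 240 mm.
Weld metal: R_n/Ω = (1/2.0) × 0.6 × 480 × 8.484 × 240 × 10⁻³ = 293.2 kN.
Base metal (shear rupture): R_n/Ω = (1/2.0) × 0.6 × 410 × 14 × 240 × 10⁻³ = 413.3 kN.
Governing: weld metal.

R_n/Ω ≈ 293 kN (weld metal governs)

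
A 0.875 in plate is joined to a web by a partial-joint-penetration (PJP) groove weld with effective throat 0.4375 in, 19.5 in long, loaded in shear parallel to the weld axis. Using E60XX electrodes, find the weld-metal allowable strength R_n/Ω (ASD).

E60XX → F_EXX = 60 ksi.
Effective throat (given) t_e = 0.4375 in.
A_we = 0.4375 × 19.5 = 8.531 in².
F_nw = 0.6 F_EXX = 36 ksi.
R_n/Ω = (36 × 8.531) / 2.0 = 153.6 kip.

R_n/Ω ≈ 154 kip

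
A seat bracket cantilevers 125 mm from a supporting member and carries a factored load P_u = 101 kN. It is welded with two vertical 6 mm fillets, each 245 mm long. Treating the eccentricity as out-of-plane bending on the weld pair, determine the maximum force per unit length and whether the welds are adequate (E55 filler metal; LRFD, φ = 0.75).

E55XX → F_EXX = 550 MPa.
L_w = 2 × 245 = 490 mm; section modulus (unit throat) S = 2 × L²/6 = 20010 mm².
Direct shear f_v = P/L_w = 101×10³/490 = 206.1 N/mm.
Moment M = P × e = 101×10³ × 125 = 12625000 N·mm; bending f_b = M/S = 631 N/mm.
f_max = √(f_v² + f_b²) = √(206.1² + 631²) = 663.8 N/mm.
φr_n = 0.75 × 0.6 × 550 × (0.707 × 6) = 1050 N/mm → adequate.

f_max ≈ 664 N/mm; adequate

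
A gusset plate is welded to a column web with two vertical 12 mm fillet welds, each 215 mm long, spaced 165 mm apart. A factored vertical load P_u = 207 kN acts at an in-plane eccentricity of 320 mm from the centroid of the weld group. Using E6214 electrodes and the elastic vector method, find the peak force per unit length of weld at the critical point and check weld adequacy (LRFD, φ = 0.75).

f_max ≈ 2280 N/mm; adequate

E62XX → F_EXX = 620 MPa.
Total weld length L_w = 430 mm. Treat welds as unit-width lines.
Polar moment about centroid: J = 2[d³/12 + d(b/2)²] = 2[215³/12 + 215×82.5²] = 4583000 mm³.
Direct shear f_v = P/L_w = 207×10³ / 430 = 481.4 N/mm (vertical).
Torsion M = P·e = 207×10³ × 320 = 66240000 N·mm.
Critical point at (x, y) = (82.5, 107.5) from centroid. f_tx = M·y/J = 1554 N/mm; f_ty = M·x/J = 1192 N/mm.
Resultant f_max = √[f_tx² + (f_v + f_ty)²] = √[1554² + (481.4 + 1192)²] = 2284 N/mm.
Capacity per unit length: φr_n = 0.75 × 0.6 × 620 × (0.707 × 12) = 2367 N/mm.
2284 ≤ 2367 → adequate.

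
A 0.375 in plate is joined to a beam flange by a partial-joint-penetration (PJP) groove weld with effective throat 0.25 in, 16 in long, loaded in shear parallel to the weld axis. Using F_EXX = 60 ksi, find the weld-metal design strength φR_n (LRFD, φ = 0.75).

Effective throat (given) t_e = 0.25 in.
A_we = 0.25 × 16 = 4 in².
F_nw = 0.6 F_EXX = 36 ksi.
φR_n = 0.75 × 36 × 4 = 108 kips.

φR_n ≈ 108 kips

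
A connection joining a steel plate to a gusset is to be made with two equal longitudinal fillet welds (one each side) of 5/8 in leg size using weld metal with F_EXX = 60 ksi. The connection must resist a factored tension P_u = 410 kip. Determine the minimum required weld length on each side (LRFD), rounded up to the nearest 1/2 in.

L = 17.5 in on each side

Throat t_e = 0.707 × 0.625 = 0.4419 in.
φr_n = 0.75 × 0.6 × 60 × 0.4419 = 11.93 kip/in.
L_req = P_u / φr_n = 410 / 11.93 = 34.37 in total.
Per side: 34.37 / 2 = 17.18 in.
Round up → use L = 17.5 in on each side.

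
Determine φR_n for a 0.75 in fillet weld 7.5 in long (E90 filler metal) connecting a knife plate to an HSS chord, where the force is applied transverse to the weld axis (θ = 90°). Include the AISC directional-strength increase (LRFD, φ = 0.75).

E90XX → F_EXX = 90 ksi.
t_e = 0.707 × 0.75 = 0.5302 in; A_we = 0.5302 × 7.5 = 3.977 in².
Directional factor: 1.0 + 0.5 sin^1.5(90°) = 1.5.
F_nw = 0.6 × 90 × 1.5 = 81 ksi.
φR_n = 0.75 × 81 × 3.977 = 241.6 kip.

φR_n ≈ 242 kip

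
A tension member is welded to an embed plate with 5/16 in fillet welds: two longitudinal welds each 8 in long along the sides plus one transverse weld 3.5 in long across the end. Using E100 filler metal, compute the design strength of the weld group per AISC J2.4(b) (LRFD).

E100XX → F_EXX = 100 ksi.
t_e = 0.707 × 0.3125 = 0.2209 in.
R_nwl = 0.6 × 100 × 0.2209 × 16 = 212.1 kips (longitudinal, 2 welds).
R_nwt = 0.6 × 100 × 0.2209 × 3.5 = 46.4 kips (transverse, base value).
(i) R_nwl + R_nwt = 258.5 kips; (ii) 0.85 R_nwl + 1.5 R_nwt = 249.9 kips.
R_n = max = 258.5 kips [governs: (i)]; φR_n = 193.9 kips.

φR_n ≈ 194 kips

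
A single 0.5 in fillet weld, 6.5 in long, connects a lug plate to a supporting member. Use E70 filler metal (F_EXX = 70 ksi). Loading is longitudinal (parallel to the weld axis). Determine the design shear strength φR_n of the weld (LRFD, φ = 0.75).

Effective throat t_e = 0.707 × 0.5 = 0.3535 in.
Total length L = 6.5 in; A_we = 0.3535 × 6.5 = 2.298 in².
F_nw = 0.6 F_EXX = 0.6 × 70 = 42 ksi.
φR_n = 0.75 × 42 × 2.298 = 72.38 kips.

φR_n ≈ 72.4 kips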